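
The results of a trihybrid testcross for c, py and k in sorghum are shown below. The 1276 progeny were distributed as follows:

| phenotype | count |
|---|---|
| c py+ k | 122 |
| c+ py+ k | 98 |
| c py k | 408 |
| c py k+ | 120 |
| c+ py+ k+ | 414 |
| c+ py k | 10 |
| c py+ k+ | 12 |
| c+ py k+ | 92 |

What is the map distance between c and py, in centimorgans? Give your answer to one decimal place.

The two most frequent reciprocal classes, c py k and c+ py+ k+, are the parental types, so the F1 was c py k / c+ py+ k+.
The two rarest classes, c+ py k and c py+ k+, are the double crossovers. Comparing them with the parentals, only the c allele has switched, so c is the middle locus and the order is k – c – py.
Crossovers in the c–py interval produce the single-crossover classes c py+ k and c+ py k+ (122 + 92 = 214) plus the double crossovers (22).
RF(c–py) = (214 + 22) / 1276 = 236/1276 = 0.1850 → 18.5 centimorgans.

18.5 centimorgans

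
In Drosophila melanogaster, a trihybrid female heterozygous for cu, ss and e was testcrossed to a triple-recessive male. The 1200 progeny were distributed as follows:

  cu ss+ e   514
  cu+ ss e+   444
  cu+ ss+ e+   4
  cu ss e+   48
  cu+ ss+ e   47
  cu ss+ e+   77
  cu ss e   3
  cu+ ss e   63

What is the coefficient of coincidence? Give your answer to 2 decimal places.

0.56

The two most frequent reciprocal classes, cu+ ss e+ and cu ss+ e, are the parental types, so the F1 was cu+ ss e+ / cu ss+ e.
The two rarest classes, cu+ ss+ e+ and cu ss e, are the double crossovers. Comparing them with the parentals, only the ss allele has switched, so ss is the middle locus and the order is cu – ss – e.
cu–ss: (95 + 7)/1200 = 0.0850; ss–e: (140 + 7)/1200 = 0.1225.
Expected DCO frequency = 0.0850 × 0.1225 ≈ 0.01041; observed = 7/1200 ≈ 0.00583.
Coefficient of coincidence = 0.00583/0.01041 ≈ 0.56.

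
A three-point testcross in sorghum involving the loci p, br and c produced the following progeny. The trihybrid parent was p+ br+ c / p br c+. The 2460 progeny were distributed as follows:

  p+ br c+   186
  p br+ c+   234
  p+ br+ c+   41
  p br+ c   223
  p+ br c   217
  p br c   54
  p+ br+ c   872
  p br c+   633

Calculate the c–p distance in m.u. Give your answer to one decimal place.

The two rarest classes, p+ br+ c+ and p br c, are the double crossovers. Comparing them with the parentals, only the c allele has switched, so c is the middle locus and the order is p – c – br.
Crossovers in the p–c interval produce the single-crossover classes p br+ c and p+ br c+ (223 + 186 = 409) plus the double crossovers (95).
RF(p–c) = (409 + 95) / 2460 = 504/2460 = 0.2049 → 20.5 m.u.

20.5 m.u.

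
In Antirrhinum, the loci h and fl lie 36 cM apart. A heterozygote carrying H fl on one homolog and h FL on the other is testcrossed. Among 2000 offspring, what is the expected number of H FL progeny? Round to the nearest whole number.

A map distance of 36 cM corresponds to a recombination frequency of 0.360.
The F1 is H fl / h FL, so H FL is a recombinant gamete class with expected frequency r/2 = 0.360/2 = 0.1800.
Expected number = 0.1800 × 2000 = 360.00 ≈ 360.

360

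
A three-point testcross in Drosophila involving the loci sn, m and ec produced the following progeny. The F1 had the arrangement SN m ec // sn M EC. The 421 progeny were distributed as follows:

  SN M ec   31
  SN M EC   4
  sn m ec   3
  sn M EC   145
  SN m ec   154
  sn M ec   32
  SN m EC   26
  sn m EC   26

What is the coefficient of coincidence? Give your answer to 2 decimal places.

0.71

The two rarest classes, sn m ec and SN M EC, are the double crossovers. Comparing them with the parentals, only the sn allele has switched, so sn is the middle locus and the order is m – sn – ec.
m–sn: (57 + 7)/421 = 0.1520; sn–ec: (58 + 7)/421 = 0.1544.
Expected DCO frequency = 0.1520 × 0.1544 ≈ 0.02347; observed = 7/421 ≈ 0.01663.
Coefficient of coincidence = 0.01663/0.02347 ≈ 0.71.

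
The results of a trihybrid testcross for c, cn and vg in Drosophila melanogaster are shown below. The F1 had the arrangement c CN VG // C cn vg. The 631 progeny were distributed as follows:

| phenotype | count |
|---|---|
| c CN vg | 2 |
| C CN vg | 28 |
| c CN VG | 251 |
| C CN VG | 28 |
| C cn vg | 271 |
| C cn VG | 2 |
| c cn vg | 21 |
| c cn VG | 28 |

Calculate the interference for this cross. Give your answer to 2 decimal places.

0.21

The two rarest classes, c CN vg and C cn VG, are the double crossovers. Comparing them with the parentals, only the vg allele has switched, so vg is the middle locus and the order is c – vg – cn.
c–vg: (49 + 4)/631 = 0.0840; vg–cn: (56 + 4)/631 = 0.0951.
Expected DCO frequency = 0.0840 × 0.0951 ≈ 0.00799; observed = 4/631 ≈ 0.00634.
Coefficient of coincidence = 0.00634/0.00799 ≈ 0.79; interference = 1 − 0.79 = 0.21.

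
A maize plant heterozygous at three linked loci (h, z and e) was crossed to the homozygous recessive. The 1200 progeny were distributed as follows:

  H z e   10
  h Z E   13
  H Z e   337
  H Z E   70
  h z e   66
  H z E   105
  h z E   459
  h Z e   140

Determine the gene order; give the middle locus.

The two most frequent reciprocal classes, H Z e and h z E, are the parental types, so the F1 was H Z e / h z E.
The two rarest classes, H z e and h Z E, are the double crossovers. Comparing them with the parentals, only the z allele has switched, so z is the middle locus and the order is h – z – e.

z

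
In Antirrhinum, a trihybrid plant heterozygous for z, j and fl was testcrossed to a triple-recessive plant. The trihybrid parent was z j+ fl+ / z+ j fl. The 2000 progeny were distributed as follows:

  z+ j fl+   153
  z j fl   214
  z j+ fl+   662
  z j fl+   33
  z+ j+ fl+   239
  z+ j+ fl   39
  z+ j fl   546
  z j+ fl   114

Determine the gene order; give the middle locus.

j

The two rarest classes, z j fl+ and z+ j+ fl, are the double crossovers. Comparing them with the parentals, only the j allele has switched, so j is the middle locus and the order is fl – j – z.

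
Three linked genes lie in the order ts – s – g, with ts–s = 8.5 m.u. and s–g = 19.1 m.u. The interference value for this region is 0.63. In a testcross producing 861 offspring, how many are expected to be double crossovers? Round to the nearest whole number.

Map distances give recombination frequencies of 0.085 and 0.191 for the two intervals.
With interference 0.63 (so coincidence = 0.37), expected double-crossover frequency = 0.085 × 0.191 × 0.37 = 0.00601.
Expected number = 0.00601 × 861 = 5.17 ≈ 5.

5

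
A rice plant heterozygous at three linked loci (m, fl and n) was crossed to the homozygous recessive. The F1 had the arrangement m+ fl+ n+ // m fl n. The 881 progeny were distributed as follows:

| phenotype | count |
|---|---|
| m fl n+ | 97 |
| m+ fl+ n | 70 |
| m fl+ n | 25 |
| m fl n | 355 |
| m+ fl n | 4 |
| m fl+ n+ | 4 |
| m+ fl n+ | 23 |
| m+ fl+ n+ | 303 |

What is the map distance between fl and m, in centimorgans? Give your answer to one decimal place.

6.4 centimorgans

The two rarest classes, m fl+ n+ and m+ fl n, are the double crossovers. Comparing them with the parentals, only the m allele has switched, so m is the middle locus and the order is n – m – fl.
Crossovers in the m–fl interval produce the single-crossover classes m+ fl n+ and m fl+ n (23 + 25 = 48) plus the double crossovers (8).
RF(m–fl) = (48 + 8) / 881 = 56/881 = 0.0636 → 6.4 centimorgans.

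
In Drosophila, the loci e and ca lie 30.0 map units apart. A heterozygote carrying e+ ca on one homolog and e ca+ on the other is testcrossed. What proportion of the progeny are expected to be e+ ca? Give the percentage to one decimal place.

35.0%

A map distance of 30.0 map units corresponds to a recombination frequency of 0.300.
The F1 is e+ ca / e ca+, so e+ ca is a parental gamete class with expected frequency (1 − r)/2 = 0.700/2 = 0.3500.
That is 0.3500 = 35.0% of the progeny.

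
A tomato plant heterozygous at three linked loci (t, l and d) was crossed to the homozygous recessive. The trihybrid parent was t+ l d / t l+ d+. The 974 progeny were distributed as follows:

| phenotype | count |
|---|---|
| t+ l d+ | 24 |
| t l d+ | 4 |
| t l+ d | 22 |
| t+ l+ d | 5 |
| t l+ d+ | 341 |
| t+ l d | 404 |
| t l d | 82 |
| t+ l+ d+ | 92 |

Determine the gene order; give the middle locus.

The two rarest classes, t+ l+ d and t l d+, are the double crossovers. Comparing them with the parentals, only the l allele has switched, so l is the middle locus and the order is d – l – t.

l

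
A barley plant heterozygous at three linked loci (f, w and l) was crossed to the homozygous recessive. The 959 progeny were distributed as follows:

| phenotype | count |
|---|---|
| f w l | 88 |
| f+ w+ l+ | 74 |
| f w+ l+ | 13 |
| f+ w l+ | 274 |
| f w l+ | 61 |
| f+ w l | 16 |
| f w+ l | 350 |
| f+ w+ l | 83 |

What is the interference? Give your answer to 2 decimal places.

0.16

The two most frequent reciprocal classes, f+ w l+ and f w+ l, are the parental types, so the F1 was f+ w l+ / f w+ l.
The two rarest classes, f+ w l and f w+ l+, are the double crossovers. Comparing them with the parentals, only the l allele has switched, so l is the middle locus and the order is f – l – w.
f–l: (144 + 29)/959 = 0.1804; l–w: (162 + 29)/959 = 0.1992.
Expected DCO frequency = 0.1804 × 0.1992 ≈ 0.03594; observed = 29/959 ≈ 0.03024.
Coefficient of coincidence = 0.03024/0.03594 ≈ 0.84; interference = 1 − 0.84 = 0.16.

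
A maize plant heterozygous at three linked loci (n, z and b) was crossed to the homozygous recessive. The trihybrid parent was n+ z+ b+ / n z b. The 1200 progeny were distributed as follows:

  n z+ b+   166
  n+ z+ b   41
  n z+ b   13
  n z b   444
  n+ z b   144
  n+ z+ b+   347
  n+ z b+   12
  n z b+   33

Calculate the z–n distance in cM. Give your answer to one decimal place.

The two rarest classes, n+ z b+ and n z+ b, are the double crossovers. Comparing them with the parentals, only the z allele has switched, so z is the middle locus and the order is b – z – n.
Crossovers in the z–n interval produce the single-crossover classes n z+ b+ and n+ z b (166 + 144 = 310) plus the double crossovers (25).
RF(z–n) = (310 + 25) / 1200 = 335/1200 = 0.2792 → 27.9 cM.

27.9 cM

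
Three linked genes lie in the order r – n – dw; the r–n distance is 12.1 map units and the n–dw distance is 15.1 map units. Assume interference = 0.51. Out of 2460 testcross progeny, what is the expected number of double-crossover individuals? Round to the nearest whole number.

22

Map distances give recombination frequencies of 0.121 and 0.151 for the two intervals.
With interference 0.51 (so coincidence = 0.49), expected double-crossover frequency = 0.121 × 0.151 × 0.49 = 0.00895.
Expected number = 0.00895 × 2460 = 22.02 ≈ 22.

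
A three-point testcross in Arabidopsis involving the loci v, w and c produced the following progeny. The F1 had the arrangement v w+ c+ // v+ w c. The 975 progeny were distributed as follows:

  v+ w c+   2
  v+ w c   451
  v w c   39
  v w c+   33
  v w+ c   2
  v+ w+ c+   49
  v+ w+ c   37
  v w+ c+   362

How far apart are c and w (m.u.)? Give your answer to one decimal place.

The two rarest classes, v w+ c and v+ w c+, are the double crossovers. Comparing them with the parentals, only the c allele has switched, so c is the middle locus and the order is w – c – v.
Crossovers in the w–c interval produce the single-crossover classes v w c+ and v+ w+ c (33 + 37 = 70) plus the double crossovers (4).
RF(w–c) = (70 + 4) / 975 = 74/975 = 0.0759 → 7.6 m.u.

7.6 m.u.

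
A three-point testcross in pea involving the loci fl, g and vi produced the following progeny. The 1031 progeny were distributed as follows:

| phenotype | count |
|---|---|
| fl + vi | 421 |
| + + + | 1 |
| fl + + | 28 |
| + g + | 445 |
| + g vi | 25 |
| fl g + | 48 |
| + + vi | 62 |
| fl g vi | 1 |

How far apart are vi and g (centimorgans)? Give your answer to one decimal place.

The two most frequent reciprocal classes, fl + vi and + g +, are the parental types, so the F1 was fl + vi / + g +.
The two rarest classes, fl g vi and + + +, are the double crossovers. Comparing them with the parentals, only the g allele has switched, so g is the middle locus and the order is vi – g – fl.
Crossovers in the vi–g interval produce the single-crossover classes fl + + and + g vi (28 + 25 = 53) plus the double crossovers (2).
RF(vi–g) = (53 + 2) / 1031 = 55/1031 = 0.0533 → 5.3 centimorgans.

5.3 centimorgans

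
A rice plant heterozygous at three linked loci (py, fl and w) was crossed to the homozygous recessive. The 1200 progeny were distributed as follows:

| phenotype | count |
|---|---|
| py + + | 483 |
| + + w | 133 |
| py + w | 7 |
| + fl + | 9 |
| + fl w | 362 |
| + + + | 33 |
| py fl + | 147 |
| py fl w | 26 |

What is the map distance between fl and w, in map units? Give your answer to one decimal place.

24.7 map units

The two most frequent reciprocal classes, py + + and + fl w, are the parental types, so the F1 was py + + / + fl w.
The two rarest classes, py + w and + fl +, are the double crossovers. Comparing them with the parentals, only the w allele has switched, so w is the middle locus and the order is fl – w – py.
Crossovers in the fl–w interval produce the single-crossover classes py fl + and + + w (147 + 133 = 280) plus the double crossovers (16).
RF(fl–w) = (280 + 16) / 1200 = 296/1200 = 0.2467 → 24.7 map units.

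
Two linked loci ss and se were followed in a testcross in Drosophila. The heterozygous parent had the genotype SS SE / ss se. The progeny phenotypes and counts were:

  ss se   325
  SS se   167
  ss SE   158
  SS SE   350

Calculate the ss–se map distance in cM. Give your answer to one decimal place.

The recombinant classes are SS se and ss SE: 167 + 158 = 325.
Recombination frequency = 325/1000 = 0.3250 ≈ 32.5%, i.e. 32.5 cM.

32.5 cM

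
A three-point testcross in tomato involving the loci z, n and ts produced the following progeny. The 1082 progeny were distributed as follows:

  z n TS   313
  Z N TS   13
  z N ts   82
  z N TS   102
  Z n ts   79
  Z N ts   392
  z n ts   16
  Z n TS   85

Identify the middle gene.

The two most frequent reciprocal classes, Z N ts and z n TS, are the parental types, so the F1 was Z N ts / z n TS.
The two rarest classes, Z N TS and z n ts, are the double crossovers. Comparing them with the parentals, only the ts allele has switched, so ts is the middle locus and the order is n – ts – z.

ts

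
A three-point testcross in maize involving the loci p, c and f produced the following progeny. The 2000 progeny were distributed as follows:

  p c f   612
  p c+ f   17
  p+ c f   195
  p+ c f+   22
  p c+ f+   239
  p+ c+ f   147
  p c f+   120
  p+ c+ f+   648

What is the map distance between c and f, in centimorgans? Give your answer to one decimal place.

The two most frequent reciprocal classes, p c f and p+ c+ f+, are the parental types, so the F1 was p c f / p+ c+ f+.
The two rarest classes, p c+ f and p+ c f+, are the double crossovers. Comparing them with the parentals, only the c allele has switched, so c is the middle locus and the order is p – c – f.
Crossovers in the c–f interval produce the single-crossover classes p c f+ and p+ c+ f (120 + 147 = 267) plus the double crossovers (39).
RF(c–f) = (267 + 39) / 2000 = 306/2000 = 0.1530 → 15.3 centimorgans.

15.3 centimorgans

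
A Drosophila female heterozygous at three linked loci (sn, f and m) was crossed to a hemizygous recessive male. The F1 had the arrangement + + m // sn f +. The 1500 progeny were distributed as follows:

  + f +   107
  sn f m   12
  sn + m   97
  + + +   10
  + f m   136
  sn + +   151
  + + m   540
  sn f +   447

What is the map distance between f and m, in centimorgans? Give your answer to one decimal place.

The two rarest classes, + + + and sn f m, are the double crossovers. Comparing them with the parentals, only the m allele has switched, so m is the middle locus and the order is f – m – sn.
Crossovers in the f–m interval produce the single-crossover classes + f m and sn + + (136 + 151 = 287) plus the double crossovers (22).
RF(f–m) = (287 + 22) / 1500 = 309/1500 = 0.2060 → 20.6 centimorgans.

20.6 centimorgans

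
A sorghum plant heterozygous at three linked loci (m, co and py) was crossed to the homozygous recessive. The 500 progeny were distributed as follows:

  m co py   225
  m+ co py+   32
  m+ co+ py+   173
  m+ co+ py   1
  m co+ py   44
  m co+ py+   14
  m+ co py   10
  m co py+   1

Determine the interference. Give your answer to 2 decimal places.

The two most frequent reciprocal classes, m co py and m+ co+ py+, are the parental types, so the F1 was m co py / m+ co+ py+.
The two rarest classes, m co py+ and m+ co+ py, are the double crossovers. Comparing them with the parentals, only the py allele has switched, so py is the middle locus and the order is m – py – co.
m–py: (24 + 2)/500 = 0.0520; py–co: (76 + 2)/500 = 0.1560.
Expected DCO frequency = 0.0520 × 0.1560 ≈ 0.00811; observed = 2/500 ≈ 0.00400.
Coefficient of coincidence = 0.00400/0.00811 ≈ 0.49; interference = 1 − 0.49 = 0.51.

0.51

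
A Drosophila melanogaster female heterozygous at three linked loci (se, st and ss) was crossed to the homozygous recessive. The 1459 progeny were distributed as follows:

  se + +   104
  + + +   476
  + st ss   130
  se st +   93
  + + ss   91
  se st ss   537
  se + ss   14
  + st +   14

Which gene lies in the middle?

st

The two most frequent reciprocal classes, se st ss and + + +, are the parental types, so the F1 was se st ss / + + +.
The two rarest classes, se + ss and + st +, are the double crossovers. Comparing them with the parentals, only the st allele has switched, so st is the middle locus and the order is se – st – ss.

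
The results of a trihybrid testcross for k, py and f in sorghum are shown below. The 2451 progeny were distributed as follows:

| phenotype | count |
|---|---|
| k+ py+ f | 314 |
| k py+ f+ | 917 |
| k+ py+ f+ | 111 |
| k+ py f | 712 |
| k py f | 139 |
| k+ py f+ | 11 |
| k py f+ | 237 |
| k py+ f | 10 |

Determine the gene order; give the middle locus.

f

The two most frequent reciprocal classes, k py+ f+ and k+ py f, are the parental types, so the F1 was k py+ f+ / k+ py f.
The two rarest classes, k py+ f and k+ py f+, are the double crossovers. Comparing them with the parentals, only the f allele has switched, so f is the middle locus and the order is k – f – py.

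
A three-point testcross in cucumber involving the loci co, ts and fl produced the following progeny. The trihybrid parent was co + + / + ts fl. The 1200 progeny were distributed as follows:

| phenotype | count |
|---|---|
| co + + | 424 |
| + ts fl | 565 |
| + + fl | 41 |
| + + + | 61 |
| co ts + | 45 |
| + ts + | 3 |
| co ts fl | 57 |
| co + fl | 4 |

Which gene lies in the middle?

The two rarest classes, co + fl and + ts +, are the double crossovers. Comparing them with the parentals, only the fl allele has switched, so fl is the middle locus and the order is ts – fl – co.

fl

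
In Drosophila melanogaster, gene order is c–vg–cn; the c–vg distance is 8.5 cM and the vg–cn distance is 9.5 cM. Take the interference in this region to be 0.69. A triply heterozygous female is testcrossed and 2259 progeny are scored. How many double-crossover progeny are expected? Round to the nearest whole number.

Map distances give recombination frequencies of 0.085 and 0.095 for the two intervals.
With interference 0.69 (so coincidence = 0.31), expected double-crossover frequency = 0.085 × 0.095 × 0.31 = 0.00250.
Expected number = 0.00250 × 2259 = 5.65 ≈ 6.

6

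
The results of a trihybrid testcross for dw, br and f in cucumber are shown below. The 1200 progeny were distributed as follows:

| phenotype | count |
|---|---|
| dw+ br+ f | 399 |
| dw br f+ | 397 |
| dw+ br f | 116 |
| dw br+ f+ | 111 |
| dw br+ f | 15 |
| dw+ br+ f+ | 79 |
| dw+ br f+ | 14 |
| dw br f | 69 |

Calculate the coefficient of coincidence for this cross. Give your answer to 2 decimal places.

The two most frequent reciprocal classes, dw+ br+ f and dw br f+, are the parental types, so the F1 was dw+ br+ f / dw br f+.
The two rarest classes, dw br+ f and dw+ br f+, are the double crossovers. Comparing them with the parentals, only the dw allele has switched, so dw is the middle locus and the order is br – dw – f.
br–dw: (227 + 29)/1200 = 0.2133; dw–f: (148 + 29)/1200 = 0.1475.
Expected DCO frequency = 0.2133 × 0.1475 ≈ 0.03146; observed = 29/1200 ≈ 0.02417.
Coefficient of coincidence = 0.02417/0.03146 ≈ 0.77.

0.77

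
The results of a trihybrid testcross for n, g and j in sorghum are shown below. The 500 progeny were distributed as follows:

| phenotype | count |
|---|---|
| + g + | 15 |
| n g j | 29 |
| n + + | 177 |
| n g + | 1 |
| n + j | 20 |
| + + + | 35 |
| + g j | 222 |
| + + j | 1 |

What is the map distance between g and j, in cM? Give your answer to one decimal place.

7.4 cM

The two most frequent reciprocal classes, n + + and + g j, are the parental types, so the F1 was n + + / + g j.
The two rarest classes, n g + and + + j, are the double crossovers. Comparing them with the parentals, only the g allele has switched, so g is the middle locus and the order is j – g – n.
Crossovers in the j–g interval produce the single-crossover classes n + j and + g + (20 + 15 = 35) plus the double crossovers (2).
RF(j–g) = (35 + 2) / 500 = 37/500 = 0.0740 → 7.4 cM.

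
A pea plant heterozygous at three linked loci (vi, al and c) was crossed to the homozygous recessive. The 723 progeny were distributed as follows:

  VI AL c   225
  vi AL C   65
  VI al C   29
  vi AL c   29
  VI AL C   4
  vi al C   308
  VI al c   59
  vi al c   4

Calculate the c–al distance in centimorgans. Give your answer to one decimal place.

The two most frequent reciprocal classes, VI AL c and vi al C, are the parental types, so the F1 was VI AL c / vi al C.
The two rarest classes, VI AL C and vi al c, are the double crossovers. Comparing them with the parentals, only the c allele has switched, so c is the middle locus and the order is al – c – vi.
Crossovers in the al–c interval produce the single-crossover classes VI al c and vi AL C (59 + 65 = 124) plus the double crossovers (8).
RF(al–c) = (124 + 8) / 723 = 132/723 = 0.1826 → 18.3 centimorgans.

18.3 centimorgans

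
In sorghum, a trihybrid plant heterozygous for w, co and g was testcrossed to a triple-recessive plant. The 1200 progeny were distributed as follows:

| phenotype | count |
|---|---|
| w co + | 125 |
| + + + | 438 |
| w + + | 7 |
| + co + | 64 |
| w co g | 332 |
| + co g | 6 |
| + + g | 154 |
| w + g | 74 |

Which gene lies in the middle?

w

The two most frequent reciprocal classes, + + + and w co g, are the parental types, so the F1 was + + + / w co g.
The two rarest classes, w + + and + co g, are the double crossovers. Comparing them with the parentals, only the w allele has switched, so w is the middle locus and the order is g – w – co.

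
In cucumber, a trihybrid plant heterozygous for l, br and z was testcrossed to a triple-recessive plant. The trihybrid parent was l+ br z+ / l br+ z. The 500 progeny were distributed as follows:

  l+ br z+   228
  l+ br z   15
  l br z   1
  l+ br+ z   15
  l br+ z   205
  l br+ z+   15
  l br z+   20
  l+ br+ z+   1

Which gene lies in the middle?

The two rarest classes, l+ br+ z+ and l br z, are the double crossovers. Comparing them with the parentals, only the br allele has switched, so br is the middle locus and the order is l – br – z.

br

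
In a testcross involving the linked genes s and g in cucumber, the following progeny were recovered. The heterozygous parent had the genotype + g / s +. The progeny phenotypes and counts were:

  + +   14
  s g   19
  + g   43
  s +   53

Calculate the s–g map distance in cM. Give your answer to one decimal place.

The recombinant classes are + + and s g: 14 + 19 = 33.
Recombination frequency = 33/129 = 0.2558 ≈ 25.6%, i.e. 25.6 cM.

25.6 cM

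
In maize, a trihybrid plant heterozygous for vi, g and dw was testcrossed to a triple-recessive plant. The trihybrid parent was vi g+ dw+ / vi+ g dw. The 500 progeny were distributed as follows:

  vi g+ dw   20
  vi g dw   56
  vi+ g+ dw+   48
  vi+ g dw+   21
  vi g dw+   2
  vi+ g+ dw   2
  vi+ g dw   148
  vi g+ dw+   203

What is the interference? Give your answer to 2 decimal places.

0.59

The two rarest classes, vi g dw+ and vi+ g+ dw, are the double crossovers. Comparing them with the parentals, only the g allele has switched, so g is the middle locus and the order is dw – g – vi.
dw–g: (41 + 4)/500 = 0.0900; g–vi: (104 + 4)/500 = 0.2160.
Expected DCO frequency = 0.0900 × 0.2160 ≈ 0.01944; observed = 4/500 ≈ 0.00800.
Coefficient of coincidence = 0.00800/0.01944 ≈ 0.41; interference = 1 − 0.41 = 0.59.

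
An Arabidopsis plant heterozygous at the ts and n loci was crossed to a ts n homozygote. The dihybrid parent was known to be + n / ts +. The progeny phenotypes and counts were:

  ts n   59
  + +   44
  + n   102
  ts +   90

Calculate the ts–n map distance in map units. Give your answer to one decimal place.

The recombinant classes are + + and ts n: 44 + 59 = 103.
Recombination frequency = 103/295 = 0.3492 ≈ 34.9%, i.e. 34.9 map units.

34.9 map units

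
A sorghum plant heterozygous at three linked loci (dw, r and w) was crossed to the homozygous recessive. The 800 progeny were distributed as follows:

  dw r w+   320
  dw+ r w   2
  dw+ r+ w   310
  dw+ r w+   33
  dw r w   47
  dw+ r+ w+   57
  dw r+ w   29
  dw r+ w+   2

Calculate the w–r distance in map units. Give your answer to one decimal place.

13.5 map units

The two most frequent reciprocal classes, dw+ r+ w and dw r w+, are the parental types, so the F1 was dw+ r+ w / dw r w+.
The two rarest classes, dw+ r w and dw r+ w+, are the double crossovers. Comparing them with the parentals, only the r allele has switched, so r is the middle locus and the order is w – r – dw.
Crossovers in the w–r interval produce the single-crossover classes dw+ r+ w+ and dw r w (57 + 47 = 104) plus the double crossovers (4).
RF(w–r) = (104 + 4) / 800 = 108/800 = 0.1350 → 13.5 map units.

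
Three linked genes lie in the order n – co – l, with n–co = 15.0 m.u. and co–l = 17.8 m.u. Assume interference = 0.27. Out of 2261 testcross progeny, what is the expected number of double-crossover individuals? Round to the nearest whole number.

Map distances give recombination frequencies of 0.150 and 0.178 for the two intervals.
With interference 0.27 (so coincidence = 0.73), expected double-crossover frequency = 0.150 × 0.178 × 0.73 = 0.01949.
Expected number = 0.01949 × 2261 = 44.07 ≈ 44.

44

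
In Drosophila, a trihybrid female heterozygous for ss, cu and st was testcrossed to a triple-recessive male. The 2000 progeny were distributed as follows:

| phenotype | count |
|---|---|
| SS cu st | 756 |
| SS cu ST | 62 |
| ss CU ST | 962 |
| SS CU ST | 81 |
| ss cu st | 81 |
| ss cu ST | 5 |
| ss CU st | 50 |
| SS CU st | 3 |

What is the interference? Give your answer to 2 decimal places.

0.22

The two most frequent reciprocal classes, SS cu st and ss CU ST, are the parental types, so the F1 was SS cu st / ss CU ST.
The two rarest classes, SS CU st and ss cu ST, are the double crossovers. Comparing them with the parentals, only the cu allele has switched, so cu is the middle locus and the order is st – cu – ss.
st–cu: (112 + 8)/2000 = 0.0600; cu–ss: (162 + 8)/2000 = 0.0850.
Expected DCO frequency = 0.0600 × 0.0850 ≈ 0.00510; observed = 8/2000 ≈ 0.00400.
Coefficient of coincidence = 0.00400/0.00510 ≈ 0.78; interference = 1 − 0.78 = 0.22.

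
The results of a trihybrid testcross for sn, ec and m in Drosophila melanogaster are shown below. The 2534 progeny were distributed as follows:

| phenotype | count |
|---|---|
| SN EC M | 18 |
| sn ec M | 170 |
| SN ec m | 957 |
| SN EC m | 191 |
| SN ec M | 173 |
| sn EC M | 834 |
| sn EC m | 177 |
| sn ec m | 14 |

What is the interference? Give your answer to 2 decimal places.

0.46

The two most frequent reciprocal classes, sn EC M and SN ec m, are the parental types, so the F1 was sn EC M / SN ec m.
The two rarest classes, SN EC M and sn ec m, are the double crossovers. Comparing them with the parentals, only the sn allele has switched, so sn is the middle locus and the order is ec – sn – m.
ec–sn: (361 + 32)/2534 = 0.1551; sn–m: (350 + 32)/2534 = 0.1507.
Expected DCO frequency = 0.1551 × 0.1507 ≈ 0.02337; observed = 32/2534 ≈ 0.01263.
Coefficient of coincidence = 0.01263/0.02337 ≈ 0.54; interference = 1 − 0.54 = 0.46.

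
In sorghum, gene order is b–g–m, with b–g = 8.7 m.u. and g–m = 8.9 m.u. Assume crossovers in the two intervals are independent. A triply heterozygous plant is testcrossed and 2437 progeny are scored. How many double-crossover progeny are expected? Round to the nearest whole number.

19

Map distances give recombination frequencies of 0.087 and 0.089 for the two intervals.
With no interference, expected double-crossover frequency = 0.087 × 0.089 = 0.00774.
Expected number = 0.00774 × 2437 = 18.87 ≈ 19.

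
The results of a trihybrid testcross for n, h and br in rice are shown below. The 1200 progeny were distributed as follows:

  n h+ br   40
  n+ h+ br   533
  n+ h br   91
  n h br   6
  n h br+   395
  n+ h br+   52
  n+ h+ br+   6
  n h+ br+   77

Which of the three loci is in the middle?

br

The two most frequent reciprocal classes, n+ h+ br and n h br+, are the parental types, so the F1 was n+ h+ br / n h br+.
The two rarest classes, n+ h+ br+ and n h br, are the double crossovers. Comparing them with the parentals, only the br allele has switched, so br is the middle locus and the order is h – br – n.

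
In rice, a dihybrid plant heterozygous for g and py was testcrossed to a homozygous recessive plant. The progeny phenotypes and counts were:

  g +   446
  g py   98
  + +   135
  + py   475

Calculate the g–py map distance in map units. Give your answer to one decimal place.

The two most frequent classes, + py (475) and g + (446), are the parental types, so the F1 was + py / g +.
The recombinant classes are + + and g py: 135 + 98 = 233.
Recombination frequency = 233/1154 = 0.2019 ≈ 20.2%, i.e. 20.2 map units.

20.2 map units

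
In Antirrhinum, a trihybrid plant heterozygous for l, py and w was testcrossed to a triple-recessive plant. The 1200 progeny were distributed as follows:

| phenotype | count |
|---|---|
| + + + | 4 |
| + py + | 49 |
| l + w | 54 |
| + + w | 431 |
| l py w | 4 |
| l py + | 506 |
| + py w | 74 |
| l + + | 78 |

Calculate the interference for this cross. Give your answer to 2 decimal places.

0.46

The two most frequent reciprocal classes, + + w and l py +, are the parental types, so the F1 was + + w / l py +.
The two rarest classes, + + + and l py w, are the double crossovers. Comparing them with the parentals, only the w allele has switched, so w is the middle locus and the order is py – w – l.
py–w: (152 + 8)/1200 = 0.1333; w–l: (103 + 8)/1200 = 0.0925.
Expected DCO frequency = 0.1333 × 0.0925 ≈ 0.01233; observed = 8/1200 ≈ 0.00667.
Coefficient of coincidence = 0.00667/0.01233 ≈ 0.54; interference = 1 − 0.54 = 0.46.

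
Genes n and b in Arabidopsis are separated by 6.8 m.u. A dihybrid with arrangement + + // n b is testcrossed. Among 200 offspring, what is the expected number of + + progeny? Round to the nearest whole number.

93

A map distance of 6.8 m.u. corresponds to a recombination frequency of 0.068.
The F1 is + + / n b, so + + is a parental gamete class with expected frequency (1 − r)/2 = 0.932/2 = 0.4660.
Expected number = 0.4660 × 200 = 93.20 ≈ 93.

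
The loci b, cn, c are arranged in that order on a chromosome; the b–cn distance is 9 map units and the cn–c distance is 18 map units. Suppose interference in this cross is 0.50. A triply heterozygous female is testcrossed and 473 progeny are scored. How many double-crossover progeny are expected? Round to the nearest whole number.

4

Map distances give recombination frequencies of 0.090 and 0.180 for the two intervals.
With interference 0.50 (so coincidence = 0.50), expected double-crossover frequency = 0.090 × 0.180 × 0.50 = 0.00810.
Expected number = 0.00810 × 473 = 3.83 ≈ 4.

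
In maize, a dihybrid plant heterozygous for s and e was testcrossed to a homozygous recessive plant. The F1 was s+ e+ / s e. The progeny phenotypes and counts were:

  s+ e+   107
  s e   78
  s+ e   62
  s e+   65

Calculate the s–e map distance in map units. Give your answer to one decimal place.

40.7 map units

The recombinant classes are s+ e and s e+: 62 + 65 = 127.
Recombination frequency = 127/312 = 0.4071 ≈ 40.7%, i.e. 40.7 map units.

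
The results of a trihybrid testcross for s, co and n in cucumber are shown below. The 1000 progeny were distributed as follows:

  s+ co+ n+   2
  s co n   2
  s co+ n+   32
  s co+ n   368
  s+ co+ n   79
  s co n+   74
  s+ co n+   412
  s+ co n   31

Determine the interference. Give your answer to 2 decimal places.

0.62

The two most frequent reciprocal classes, s+ co n+ and s co+ n, are the parental types, so the F1 was s+ co n+ / s co+ n.
The two rarest classes, s+ co+ n+ and s co n, are the double crossovers. Comparing them with the parentals, only the co allele has switched, so co is the middle locus and the order is n – co – s.
n–co: (63 + 4)/1000 = 0.0670; co–s: (153 + 4)/1000 = 0.1570.
Expected DCO frequency = 0.0670 × 0.1570 ≈ 0.01052; observed = 4/1000 ≈ 0.00400.
Coefficient of coincidence = 0.00400/0.01052 ≈ 0.38; interference = 1 − 0.38 = 0.62.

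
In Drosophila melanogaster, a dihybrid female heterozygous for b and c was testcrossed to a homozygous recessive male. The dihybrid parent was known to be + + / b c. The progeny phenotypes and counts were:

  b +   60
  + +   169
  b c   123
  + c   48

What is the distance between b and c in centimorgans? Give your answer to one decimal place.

The recombinant classes are + c and b +: 48 + 60 = 108.
Recombination frequency = 108/400 = 0.2700 ≈ 27.0%, i.e. 27.0 centimorgans.

27.0 centimorgans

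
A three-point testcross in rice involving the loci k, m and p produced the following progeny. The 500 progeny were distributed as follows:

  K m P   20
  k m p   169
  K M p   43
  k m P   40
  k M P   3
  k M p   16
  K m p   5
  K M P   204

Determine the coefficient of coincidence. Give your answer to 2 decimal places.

1.00

The two most frequent reciprocal classes, K M P and k m p, are the parental types, so the F1 was K M P / k m p.
The two rarest classes, k M P and K m p, are the double crossovers. Comparing them with the parentals, only the k allele has switched, so k is the middle locus and the order is p – k – m.
p–k: (83 + 8)/500 = 0.1820; k–m: (36 + 8)/500 = 0.0880.
Expected DCO frequency = 0.1820 × 0.0880 ≈ 0.01602; observed = 8/500 ≈ 0.01600.
Coefficient of coincidence = 0.01600/0.01602 ≈ 1.00.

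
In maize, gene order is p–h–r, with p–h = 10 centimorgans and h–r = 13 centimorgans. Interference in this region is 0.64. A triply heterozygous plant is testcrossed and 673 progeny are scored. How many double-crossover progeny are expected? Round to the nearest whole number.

Map distances give recombination frequencies of 0.100 and 0.130 for the two intervals.
With interference 0.64 (so coincidence = 0.36), expected double-crossover frequency = 0.100 × 0.130 × 0.36 = 0.00468.
Expected number = 0.00468 × 673 = 3.15 ≈ 3.

3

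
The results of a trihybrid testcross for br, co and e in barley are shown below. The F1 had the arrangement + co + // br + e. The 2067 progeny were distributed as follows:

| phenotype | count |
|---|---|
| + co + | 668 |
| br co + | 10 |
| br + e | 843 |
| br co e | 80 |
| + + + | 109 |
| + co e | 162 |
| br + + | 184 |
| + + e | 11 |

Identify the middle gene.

The two rarest classes, br co + and + + e, are the double crossovers. Comparing them with the parentals, only the br allele has switched, so br is the middle locus and the order is e – br – co.

br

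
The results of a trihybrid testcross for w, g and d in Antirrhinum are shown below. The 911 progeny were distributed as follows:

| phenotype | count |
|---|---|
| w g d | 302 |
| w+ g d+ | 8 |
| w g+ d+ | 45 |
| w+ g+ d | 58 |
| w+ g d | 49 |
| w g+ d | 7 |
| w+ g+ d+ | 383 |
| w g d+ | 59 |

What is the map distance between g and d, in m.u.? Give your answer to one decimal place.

14.5 m.u.

The two most frequent reciprocal classes, w+ g+ d+ and w g d, are the parental types, so the F1 was w+ g+ d+ / w g d.
The two rarest classes, w+ g d+ and w g+ d, are the double crossovers. Comparing them with the parentals, only the g allele has switched, so g is the middle locus and the order is w – g – d.
Crossovers in the g–d interval produce the single-crossover classes w+ g+ d and w g d+ (58 + 59 = 117) plus the double crossovers (15).
RF(g–d) = (117 + 15) / 911 = 132/911 = 0.1449 → 14.5 m.u.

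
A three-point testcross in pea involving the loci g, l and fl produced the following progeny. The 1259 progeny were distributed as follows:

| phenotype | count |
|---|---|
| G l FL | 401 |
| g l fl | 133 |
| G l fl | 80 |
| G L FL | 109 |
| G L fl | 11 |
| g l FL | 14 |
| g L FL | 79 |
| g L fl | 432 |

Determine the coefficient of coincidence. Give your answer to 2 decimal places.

The two most frequent reciprocal classes, g L fl and G l FL, are the parental types, so the F1 was g L fl / G l FL.
The two rarest classes, G L fl and g l FL, are the double crossovers. Comparing them with the parentals, only the g allele has switched, so g is the middle locus and the order is fl – g – l.
fl–g: (159 + 25)/1259 = 0.1461; g–l: (242 + 25)/1259 = 0.2121.
Expected DCO frequency = 0.1461 × 0.2121 ≈ 0.03099; observed = 25/1259 ≈ 0.01986.
Coefficient of coincidence = 0.01986/0.03099 ≈ 0.64.

0.64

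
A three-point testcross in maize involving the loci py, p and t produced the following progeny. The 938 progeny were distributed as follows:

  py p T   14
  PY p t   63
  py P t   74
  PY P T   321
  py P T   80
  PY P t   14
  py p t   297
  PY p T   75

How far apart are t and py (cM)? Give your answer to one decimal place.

18.2 cM

The two most frequent reciprocal classes, py p t and PY P T, are the parental types, so the F1 was py p t / PY P T.
The two rarest classes, py p T and PY P t, are the double crossovers. Comparing them with the parentals, only the t allele has switched, so t is the middle locus and the order is p – t – py.
Crossovers in the t–py interval produce the single-crossover classes PY p t and py P T (63 + 80 = 143) plus the double crossovers (28).
RF(t–py) = (143 + 28) / 938 = 171/938 = 0.1823 → 18.2 cM.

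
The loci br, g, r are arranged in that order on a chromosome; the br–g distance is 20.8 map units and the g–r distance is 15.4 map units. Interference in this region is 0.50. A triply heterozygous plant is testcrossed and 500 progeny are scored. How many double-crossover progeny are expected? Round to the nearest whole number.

8

Map distances give recombination frequencies of 0.208 and 0.154 for the two intervals.
With interference 0.50 (so coincidence = 0.50), expected double-crossover frequency = 0.208 × 0.154 × 0.50 = 0.01602.
Expected number = 0.01602 × 500 = 8.01 ≈ 8.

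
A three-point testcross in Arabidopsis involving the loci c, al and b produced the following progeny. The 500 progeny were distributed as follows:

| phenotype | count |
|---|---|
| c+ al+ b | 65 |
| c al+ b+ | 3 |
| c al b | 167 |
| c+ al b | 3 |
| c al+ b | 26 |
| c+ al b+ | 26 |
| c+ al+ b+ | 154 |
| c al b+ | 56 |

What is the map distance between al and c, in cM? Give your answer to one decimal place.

The two most frequent reciprocal classes, c+ al+ b+ and c al b, are the parental types, so the F1 was c+ al+ b+ / c al b.
The two rarest classes, c al+ b+ and c+ al b, are the double crossovers. Comparing them with the parentals, only the c allele has switched, so c is the middle locus and the order is al – c – b.
Crossovers in the al–c interval produce the single-crossover classes c+ al b+ and c al+ b (26 + 26 = 52) plus the double crossovers (6).
RF(al–c) = (52 + 6) / 500 = 58/500 = 0.1160 → 11.6 cM.

11.6 cM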